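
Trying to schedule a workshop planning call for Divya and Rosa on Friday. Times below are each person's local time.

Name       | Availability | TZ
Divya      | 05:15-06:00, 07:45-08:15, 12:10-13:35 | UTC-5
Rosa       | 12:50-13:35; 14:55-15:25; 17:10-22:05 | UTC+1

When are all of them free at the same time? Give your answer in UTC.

17:10-18:35

Divya in UTC: 10:15-11:00, 12:45-13:15, 17:10-18:35 (add 5h to convert from UTC-5).
Rosa in UTC: 11:50-12:35, 13:55-14:25, 16:10-21:05 (subtract 1h to convert from UTC+1).
Divya ∩ Rosa: 17:10-18:35.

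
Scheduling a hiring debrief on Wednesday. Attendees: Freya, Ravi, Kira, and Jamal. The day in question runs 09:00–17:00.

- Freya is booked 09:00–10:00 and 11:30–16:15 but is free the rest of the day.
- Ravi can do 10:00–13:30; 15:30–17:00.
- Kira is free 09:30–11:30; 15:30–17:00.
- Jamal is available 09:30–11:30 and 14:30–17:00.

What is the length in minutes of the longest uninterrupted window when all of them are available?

90

Freya free: 10:00-11:30, 16:15-17:00 (invert busy blocks within the working day).
Ravi free: 10:00-13:30, 15:30-17:00.
Kira free: 09:30-11:30, 15:30-17:00.
Jamal free: 09:30-11:30, 14:30-17:00.
Freya ∩ Ravi: 10:00-11:30, 16:15-17:00.
Freya ∩ Ravi ∩ Kira: 10:00-11:30, 16:15-17:00.
Freya ∩ Ravi ∩ Kira ∩ Jamal: 10:00-11:30, 16:15-17:00.
The longest is 10:00-11:30 at 90 minutes.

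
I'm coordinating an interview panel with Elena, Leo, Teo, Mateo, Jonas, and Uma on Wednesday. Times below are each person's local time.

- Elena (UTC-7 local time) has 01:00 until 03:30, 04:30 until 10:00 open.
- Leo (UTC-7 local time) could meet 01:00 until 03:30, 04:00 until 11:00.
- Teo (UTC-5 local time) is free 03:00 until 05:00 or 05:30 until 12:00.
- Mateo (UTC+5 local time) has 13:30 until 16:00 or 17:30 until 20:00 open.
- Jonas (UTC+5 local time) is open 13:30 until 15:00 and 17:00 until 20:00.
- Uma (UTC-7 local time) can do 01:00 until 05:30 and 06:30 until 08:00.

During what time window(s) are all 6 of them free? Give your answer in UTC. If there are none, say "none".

08:30-10:00, 13:30-15:00

Elena in UTC: 08:00-10:30, 11:30-17:00 (add 7h to convert from UTC-7).
Leo in UTC: 08:00-10:30, 11:00-18:00 (add 7h to convert from UTC-7).
Teo in UTC: 08:00-10:00, 10:30-17:00 (add 5h to convert from UTC-5).
Mateo in UTC: 08:30-11:00, 12:30-15:00 (subtract 5h to convert from UTC+5).
Jonas in UTC: 08:30-10:00, 12:00-15:00 (subtract 5h to convert from UTC+5).
Uma in UTC: 08:00-12:30, 13:30-15:00 (add 7h to convert from UTC-7).
Elena ∩ Leo: 08:00-10:30, 11:30-17:00.
Elena ∩ Leo ∩ Teo: 08:00-10:00, 11:30-17:00.
Elena ∩ Leo ∩ Teo ∩ Mateo: 08:30-10:00, 12:30-15:00.
Elena ∩ Leo ∩ Teo ∩ Mateo ∩ Jonas: 08:30-10:00, 12:30-15:00.
Elena ∩ Leo ∩ Teo ∩ Mateo ∩ Jonas ∩ Uma: 08:30-10:00, 13:30-15:00.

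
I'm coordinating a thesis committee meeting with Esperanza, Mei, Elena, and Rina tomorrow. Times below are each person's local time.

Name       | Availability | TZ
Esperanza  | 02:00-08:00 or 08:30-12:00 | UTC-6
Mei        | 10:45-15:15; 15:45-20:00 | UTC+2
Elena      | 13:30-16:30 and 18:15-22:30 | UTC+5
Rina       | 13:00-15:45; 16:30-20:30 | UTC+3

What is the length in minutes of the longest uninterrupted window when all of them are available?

180

Esperanza in UTC: 08:00-14:00, 14:30-18:00 (add 6h to convert from UTC-6).
Mei in UTC: 08:45-13:15, 13:45-18:00 (subtract 2h to convert from UTC+2).
Elena in UTC: 08:30-11:30, 13:15-17:30 (subtract 5h to convert from UTC+5).
Rina in UTC: 10:00-12:45, 13:30-17:30 (subtract 3h to convert from UTC+3).
Esperanza ∩ Mei: 08:45-13:15, 13:45-14:00, 14:30-18:00.
Esperanza ∩ Mei ∩ Elena: 08:45-11:30, 13:45-14:00, 14:30-17:30.
Esperanza ∩ Mei ∩ Elena ∩ Rina: 10:00-11:30, 13:45-14:00, 14:30-17:30.
The longest is 14:30-17:30 at 180 minutes.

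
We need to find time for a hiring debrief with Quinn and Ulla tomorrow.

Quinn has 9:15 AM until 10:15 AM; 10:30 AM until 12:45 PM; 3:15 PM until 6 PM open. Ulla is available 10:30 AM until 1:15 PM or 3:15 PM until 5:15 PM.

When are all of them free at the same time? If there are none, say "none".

Quinn ∩ Ulla: 10:30-12:45, 15:15-17:15.

10:30-12:45, 15:15-17:15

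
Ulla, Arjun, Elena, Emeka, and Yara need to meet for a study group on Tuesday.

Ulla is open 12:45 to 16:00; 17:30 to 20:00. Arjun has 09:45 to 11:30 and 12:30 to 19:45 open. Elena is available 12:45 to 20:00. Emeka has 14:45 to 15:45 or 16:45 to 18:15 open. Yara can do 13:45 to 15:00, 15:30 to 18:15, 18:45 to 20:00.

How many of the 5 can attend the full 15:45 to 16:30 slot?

Arjun, Elena, and Yara can make the full 15:45-16:30 slot — that's 3.

3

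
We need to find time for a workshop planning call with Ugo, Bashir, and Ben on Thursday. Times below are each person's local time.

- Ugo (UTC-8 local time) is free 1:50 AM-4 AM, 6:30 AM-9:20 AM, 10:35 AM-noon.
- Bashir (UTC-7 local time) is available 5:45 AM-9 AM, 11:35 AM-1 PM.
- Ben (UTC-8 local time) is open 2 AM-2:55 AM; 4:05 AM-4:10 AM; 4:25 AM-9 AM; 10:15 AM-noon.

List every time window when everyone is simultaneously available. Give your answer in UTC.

14:30-16:00, 18:35-20:00

Ugo in UTC: 09:50-12:00, 14:30-17:20, 18:35-20:00 (add 8h to convert from UTC-8).
Bashir in UTC: 12:45-16:00, 18:35-20:00 (add 7h to convert from UTC-7).
Ben in UTC: 10:00-10:55, 12:05-12:10, 12:25-17:00, 18:15-20:00 (add 8h to convert from UTC-8).
Ugo ∩ Bashir: 14:30-16:00, 18:35-20:00.
Ugo ∩ Bashir ∩ Ben: 14:30-16:00, 18:35-20:00.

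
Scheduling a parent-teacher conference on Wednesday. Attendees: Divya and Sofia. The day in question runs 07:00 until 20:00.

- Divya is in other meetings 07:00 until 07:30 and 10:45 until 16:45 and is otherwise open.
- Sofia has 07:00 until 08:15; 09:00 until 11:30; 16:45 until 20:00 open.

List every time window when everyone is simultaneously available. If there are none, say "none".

07:30-08:15, 09:00-10:45, 16:45-20:00

Divya free: 07:30-10:45, 16:45-20:00 (invert busy blocks within the working day).
Sofia free: 07:00-08:15, 09:00-11:30, 16:45-20:00.
Divya ∩ Sofia: 07:30-08:15, 09:00-10:45, 16:45-20:00.
So the common availability across everyone is 07:30-08:15, 09:00-10:45, 16:45-20:00.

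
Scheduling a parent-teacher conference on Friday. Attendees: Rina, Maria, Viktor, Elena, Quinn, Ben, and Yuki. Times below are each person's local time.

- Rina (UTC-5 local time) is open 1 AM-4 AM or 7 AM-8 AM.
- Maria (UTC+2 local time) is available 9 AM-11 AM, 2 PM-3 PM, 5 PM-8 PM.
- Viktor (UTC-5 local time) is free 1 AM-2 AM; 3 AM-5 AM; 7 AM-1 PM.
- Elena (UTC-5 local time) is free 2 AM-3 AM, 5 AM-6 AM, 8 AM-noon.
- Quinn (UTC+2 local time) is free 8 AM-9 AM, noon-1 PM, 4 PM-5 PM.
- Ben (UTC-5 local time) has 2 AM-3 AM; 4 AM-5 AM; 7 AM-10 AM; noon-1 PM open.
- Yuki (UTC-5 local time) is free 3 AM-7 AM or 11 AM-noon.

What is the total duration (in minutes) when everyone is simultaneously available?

Rina in UTC: 06:00-09:00, 12:00-13:00 (add 5h to convert from UTC-5).
Maria in UTC: 07:00-09:00, 12:00-13:00, 15:00-18:00 (subtract 2h to convert from UTC+2).
Viktor in UTC: 06:00-07:00, 08:00-10:00, 12:00-18:00 (add 5h to convert from UTC-5).
Elena in UTC: 07:00-08:00, 10:00-11:00, 13:00-17:00 (add 5h to convert from UTC-5).
Quinn in UTC: 06:00-07:00, 10:00-11:00, 14:00-15:00 (subtract 2h to convert from UTC+2).
Ben in UTC: 07:00-08:00, 09:00-10:00, 12:00-15:00, 17:00-18:00 (add 5h to convert from UTC-5).
Yuki in UTC: 08:00-12:00, 16:00-17:00 (add 5h to convert from UTC-5).
Rina ∩ Maria: 07:00-09:00, 12:00-13:00.
Rina ∩ Maria ∩ Viktor: 08:00-09:00, 12:00-13:00.
Rina ∩ Maria ∩ Viktor ∩ Elena: ∅.
Rina ∩ Maria ∩ Viktor ∩ Elena ∩ Quinn: ∅.
Rina ∩ Maria ∩ Viktor ∩ Elena ∩ Quinn ∩ Ben: ∅.
Rina ∩ Maria ∩ Viktor ∩ Elena ∩ Quinn ∩ Ben ∩ Yuki: ∅.
There is no time when everyone is free.
There is no common window, so the total is 0 minutes.

0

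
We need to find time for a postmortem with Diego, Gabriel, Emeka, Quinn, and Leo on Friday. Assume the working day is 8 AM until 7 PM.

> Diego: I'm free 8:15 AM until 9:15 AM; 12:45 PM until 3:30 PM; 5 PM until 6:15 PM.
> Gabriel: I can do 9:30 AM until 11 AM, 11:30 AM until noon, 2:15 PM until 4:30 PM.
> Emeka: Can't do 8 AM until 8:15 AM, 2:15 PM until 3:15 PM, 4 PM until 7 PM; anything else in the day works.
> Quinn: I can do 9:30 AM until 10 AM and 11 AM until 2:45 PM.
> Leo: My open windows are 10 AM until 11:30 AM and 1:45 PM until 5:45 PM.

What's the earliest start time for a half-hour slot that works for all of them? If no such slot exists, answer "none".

none

Diego free: 08:15-09:15, 12:45-15:30, 17:00-18:15.
Gabriel free: 09:30-11:00, 11:30-12:00, 14:15-16:30.
Emeka free: 08:15-14:15, 15:15-16:00 (invert busy blocks within the working day).
Quinn free: 09:30-10:00, 11:00-14:45.
Leo free: 10:00-11:30, 13:45-17:45.
Diego ∩ Gabriel: 14:15-15:30.
Diego ∩ Gabriel ∩ Emeka: 15:15-15:30.
Diego ∩ Gabriel ∩ Emeka ∩ Quinn: ∅.
Diego ∩ Gabriel ∩ Emeka ∩ Quinn ∩ Leo: ∅.
There is no time when everyone is free.
No common window is at least 30 minutes long.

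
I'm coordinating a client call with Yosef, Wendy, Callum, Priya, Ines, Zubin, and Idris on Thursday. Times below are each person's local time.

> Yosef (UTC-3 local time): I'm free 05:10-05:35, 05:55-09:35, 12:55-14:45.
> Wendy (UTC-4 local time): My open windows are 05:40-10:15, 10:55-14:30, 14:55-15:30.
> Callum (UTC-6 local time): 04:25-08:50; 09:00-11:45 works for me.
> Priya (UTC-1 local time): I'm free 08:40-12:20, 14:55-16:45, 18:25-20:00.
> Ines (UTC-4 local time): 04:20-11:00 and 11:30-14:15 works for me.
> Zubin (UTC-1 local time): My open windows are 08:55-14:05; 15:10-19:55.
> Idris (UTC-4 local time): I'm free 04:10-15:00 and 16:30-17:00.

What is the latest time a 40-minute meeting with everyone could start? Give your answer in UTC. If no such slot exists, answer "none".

Yosef in UTC: 08:10-08:35, 08:55-12:35, 15:55-17:45 (add 3h to convert from UTC-3).
Wendy in UTC: 09:40-14:15, 14:55-18:30, 18:55-19:30 (add 4h to convert from UTC-4).
Callum in UTC: 10:25-14:50, 15:00-17:45 (add 6h to convert from UTC-6).
Priya in UTC: 09:40-13:20, 15:55-17:45, 19:25-21:00 (add 1h to convert from UTC-1).
Ines in UTC: 08:20-15:00, 15:30-18:15 (add 4h to convert from UTC-4).
Zubin in UTC: 09:55-15:05, 16:10-20:55 (add 1h to convert from UTC-1).
Idris in UTC: 08:10-19:00, 20:30-21:00 (add 4h to convert from UTC-4).
Yosef ∩ Wendy: 09:40-12:35, 15:55-17:45.
Yosef ∩ Wendy ∩ Callum: 10:25-12:35, 15:55-17:45.
Yosef ∩ Wendy ∩ Callum ∩ Priya: 10:25-12:35, 15:55-17:45.
Yosef ∩ Wendy ∩ Callum ∩ Priya ∩ Ines: 10:25-12:35, 15:55-17:45.
Yosef ∩ Wendy ∩ Callum ∩ Priya ∩ Ines ∩ Zubin: 10:25-12:35, 16:10-17:45.
Yosef ∩ Wendy ∩ Callum ∩ Priya ∩ Ines ∩ Zubin ∩ Idris: 10:25-12:35, 16:10-17:45.
The last common window of at least 40 minutes is 16:10-17:45; a 40-minute meeting can start as late as 17:05 and still end by 17:45.

17:05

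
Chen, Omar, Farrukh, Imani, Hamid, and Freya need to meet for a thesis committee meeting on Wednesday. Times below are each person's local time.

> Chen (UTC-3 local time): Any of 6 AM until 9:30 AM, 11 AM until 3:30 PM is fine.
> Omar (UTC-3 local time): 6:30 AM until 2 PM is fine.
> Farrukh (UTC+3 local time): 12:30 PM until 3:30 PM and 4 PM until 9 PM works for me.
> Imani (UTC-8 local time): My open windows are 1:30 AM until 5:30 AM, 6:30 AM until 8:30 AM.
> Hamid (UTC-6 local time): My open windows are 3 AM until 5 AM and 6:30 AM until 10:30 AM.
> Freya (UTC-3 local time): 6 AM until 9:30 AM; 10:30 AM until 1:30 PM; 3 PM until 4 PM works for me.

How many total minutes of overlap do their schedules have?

Chen in UTC: 09:00-12:30, 14:00-18:30 (add 3h to convert from UTC-3).
Omar in UTC: 09:30-17:00 (add 3h to convert from UTC-3).
Farrukh in UTC: 09:30-12:30, 13:00-18:00 (subtract 3h to convert from UTC+3).
Imani in UTC: 09:30-13:30, 14:30-16:30 (add 8h to convert from UTC-8).
Hamid in UTC: 09:00-11:00, 12:30-16:30 (add 6h to convert from UTC-6).
Freya in UTC: 09:00-12:30, 13:30-16:30, 18:00-19:00 (add 3h to convert from UTC-3).
Chen ∩ Omar: 09:30-12:30, 14:00-17:00.
Chen ∩ Omar ∩ Farrukh: 09:30-12:30, 14:00-17:00.
Chen ∩ Omar ∩ Farrukh ∩ Imani: 09:30-12:30, 14:30-16:30.
Chen ∩ Omar ∩ Farrukh ∩ Imani ∩ Hamid: 09:30-11:00, 14:30-16:30.
Chen ∩ Omar ∩ Farrukh ∩ Imani ∩ Hamid ∩ Freya: 09:30-11:00, 14:30-16:30.
Summing the common windows: 90 + 120 = 210 minutes.

210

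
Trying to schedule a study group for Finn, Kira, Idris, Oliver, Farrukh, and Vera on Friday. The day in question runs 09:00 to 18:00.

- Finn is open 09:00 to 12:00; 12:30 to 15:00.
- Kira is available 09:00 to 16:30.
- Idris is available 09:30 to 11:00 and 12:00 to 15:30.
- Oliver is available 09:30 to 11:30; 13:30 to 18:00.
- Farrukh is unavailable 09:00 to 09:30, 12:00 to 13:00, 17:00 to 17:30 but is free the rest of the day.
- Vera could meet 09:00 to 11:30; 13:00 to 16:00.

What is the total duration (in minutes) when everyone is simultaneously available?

180

Finn free: 09:00-12:00, 12:30-15:00.
Kira free: 09:00-16:30.
Idris free: 09:30-11:00, 12:00-15:30.
Oliver free: 09:30-11:30, 13:30-18:00.
Farrukh free: 09:30-12:00, 13:00-17:00, 17:30-18:00 (invert busy blocks within the working day).
Vera free: 09:00-11:30, 13:00-16:00.
Finn ∩ Kira: 09:00-12:00, 12:30-15:00.
Finn ∩ Kira ∩ Idris: 09:30-11:00, 12:30-15:00.
Finn ∩ Kira ∩ Idris ∩ Oliver: 09:30-11:00, 13:30-15:00.
Finn ∩ Kira ∩ Idris ∩ Oliver ∩ Farrukh: 09:30-11:00, 13:30-15:00.
Finn ∩ Kira ∩ Idris ∩ Oliver ∩ Farrukh ∩ Vera: 09:30-11:00, 13:30-15:00.
Summing the common windows: 90 + 90 = 180 minutes.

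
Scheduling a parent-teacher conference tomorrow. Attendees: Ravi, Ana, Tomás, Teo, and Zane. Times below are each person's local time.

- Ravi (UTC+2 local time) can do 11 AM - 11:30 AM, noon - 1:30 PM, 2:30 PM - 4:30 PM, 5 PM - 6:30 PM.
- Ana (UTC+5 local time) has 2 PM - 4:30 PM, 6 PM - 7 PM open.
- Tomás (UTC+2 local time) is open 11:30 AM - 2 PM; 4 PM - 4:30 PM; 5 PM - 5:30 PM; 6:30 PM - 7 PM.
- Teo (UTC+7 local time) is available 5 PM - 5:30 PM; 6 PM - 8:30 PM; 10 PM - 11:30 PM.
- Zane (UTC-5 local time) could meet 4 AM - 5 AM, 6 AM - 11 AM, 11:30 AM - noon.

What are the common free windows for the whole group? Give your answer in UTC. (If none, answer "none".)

Ravi in UTC: 09:00-09:30, 10:00-11:30, 12:30-14:30, 15:00-16:30 (subtract 2h to convert from UTC+2).
Ana in UTC: 09:00-11:30, 13:00-14:00 (subtract 5h to convert from UTC+5).
Tomás in UTC: 09:30-12:00, 14:00-14:30, 15:00-15:30, 16:30-17:00 (subtract 2h to convert from UTC+2).
Teo in UTC: 10:00-10:30, 11:00-13:30, 15:00-16:30 (subtract 7h to convert from UTC+7).
Zane in UTC: 09:00-10:00, 11:00-16:00, 16:30-17:00 (add 5h to convert from UTC-5).
Ravi ∩ Ana: 09:00-09:30, 10:00-11:30, 13:00-14:00.
Ravi ∩ Ana ∩ Tomás: 10:00-11:30.
Ravi ∩ Ana ∩ Tomás ∩ Teo: 10:00-10:30, 11:00-11:30.
Ravi ∩ Ana ∩ Tomás ∩ Teo ∩ Zane: 11:00-11:30.

11:00-11:30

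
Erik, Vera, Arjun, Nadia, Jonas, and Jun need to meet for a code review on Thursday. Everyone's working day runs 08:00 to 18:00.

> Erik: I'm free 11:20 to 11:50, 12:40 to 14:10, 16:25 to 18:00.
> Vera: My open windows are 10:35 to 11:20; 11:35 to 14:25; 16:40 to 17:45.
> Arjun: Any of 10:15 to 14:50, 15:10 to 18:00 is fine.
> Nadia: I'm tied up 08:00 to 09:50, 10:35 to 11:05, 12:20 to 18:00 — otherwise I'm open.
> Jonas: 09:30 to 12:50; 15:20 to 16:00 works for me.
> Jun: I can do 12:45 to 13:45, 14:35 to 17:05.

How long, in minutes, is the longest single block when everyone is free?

Erik free: 11:20-11:50, 12:40-14:10, 16:25-18:00.
Vera free: 10:35-11:20, 11:35-14:25, 16:40-17:45.
Arjun free: 10:15-14:50, 15:10-18:00.
Nadia free: 09:50-10:35, 11:05-12:20 (invert busy blocks within the working day).
Jonas free: 09:30-12:50, 15:20-16:00.
Jun free: 12:45-13:45, 14:35-17:05.
Erik ∩ Vera: 11:35-11:50, 12:40-14:10, 16:40-17:45.
Erik ∩ Vera ∩ Arjun: 11:35-11:50, 12:40-14:10, 16:40-17:45.
Erik ∩ Vera ∩ Arjun ∩ Nadia: 11:35-11:50.
Erik ∩ Vera ∩ Arjun ∩ Nadia ∩ Jonas: 11:35-11:50.
Erik ∩ Vera ∩ Arjun ∩ Nadia ∩ Jonas ∩ Jun: ∅.
There is no time when everyone is free.
No common window exists, so the longest block is 0 minutes.

0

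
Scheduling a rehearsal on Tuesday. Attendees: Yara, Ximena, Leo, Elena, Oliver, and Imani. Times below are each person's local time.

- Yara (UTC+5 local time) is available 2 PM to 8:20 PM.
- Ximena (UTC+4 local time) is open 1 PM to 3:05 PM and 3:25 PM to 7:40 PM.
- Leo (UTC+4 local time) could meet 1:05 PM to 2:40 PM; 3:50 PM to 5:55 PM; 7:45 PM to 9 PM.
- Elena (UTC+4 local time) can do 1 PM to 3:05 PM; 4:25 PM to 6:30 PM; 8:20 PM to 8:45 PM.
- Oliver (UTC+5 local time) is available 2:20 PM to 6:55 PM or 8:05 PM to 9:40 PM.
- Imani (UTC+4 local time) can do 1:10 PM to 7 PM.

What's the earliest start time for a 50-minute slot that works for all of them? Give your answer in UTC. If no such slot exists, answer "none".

Yara in UTC: 09:00-15:20 (subtract 5h to convert from UTC+5).
Ximena in UTC: 09:00-11:05, 11:25-15:40 (subtract 4h to convert from UTC+4).
Leo in UTC: 09:05-10:40, 11:50-13:55, 15:45-17:00 (subtract 4h to convert from UTC+4).
Elena in UTC: 09:00-11:05, 12:25-14:30, 16:20-16:45 (subtract 4h to convert from UTC+4).
Oliver in UTC: 09:20-13:55, 15:05-16:40 (subtract 5h to convert from UTC+5).
Imani in UTC: 09:10-15:00 (subtract 4h to convert from UTC+4).
Yara ∩ Ximena: 09:00-11:05, 11:25-15:20.
Yara ∩ Ximena ∩ Leo: 09:05-10:40, 11:50-13:55.
Yara ∩ Ximena ∩ Leo ∩ Elena: 09:05-10:40, 12:25-13:55.
Yara ∩ Ximena ∩ Leo ∩ Elena ∩ Oliver: 09:20-10:40, 12:25-13:55.
Yara ∩ Ximena ∩ Leo ∩ Elena ∩ Oliver ∩ Imani: 09:20-10:40, 12:25-13:55.
Those are the intersection windows.
The first common window of at least 50 minutes is 09:20-10:40, so the earliest start is 09:20.

09:20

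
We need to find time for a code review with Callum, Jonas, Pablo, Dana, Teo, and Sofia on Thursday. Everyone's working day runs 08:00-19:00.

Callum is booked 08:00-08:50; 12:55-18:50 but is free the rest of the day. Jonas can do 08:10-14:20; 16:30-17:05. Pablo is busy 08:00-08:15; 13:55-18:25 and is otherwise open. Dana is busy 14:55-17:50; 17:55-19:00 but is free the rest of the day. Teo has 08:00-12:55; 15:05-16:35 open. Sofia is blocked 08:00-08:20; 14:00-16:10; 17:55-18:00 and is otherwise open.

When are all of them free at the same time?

08:50-12:55

Callum free: 08:50-12:55, 18:50-19:00 (invert busy blocks within the working day).
Jonas free: 08:10-14:20, 16:30-17:05.
Pablo free: 08:15-13:55, 18:25-19:00 (invert busy blocks within the working day).
Dana free: 08:00-14:55, 17:50-17:55 (invert busy blocks within the working day).
Teo free: 08:00-12:55, 15:05-16:35.
Sofia free: 08:20-14:00, 16:10-17:55, 18:00-19:00 (invert busy blocks within the working day).
Callum ∩ Jonas: 08:50-12:55.
Callum ∩ Jonas ∩ Pablo: 08:50-12:55.
Callum ∩ Jonas ∩ Pablo ∩ Dana: 08:50-12:55.
Callum ∩ Jonas ∩ Pablo ∩ Dana ∩ Teo: 08:50-12:55.
Callum ∩ Jonas ∩ Pablo ∩ Dana ∩ Teo ∩ Sofia: 08:50-12:55.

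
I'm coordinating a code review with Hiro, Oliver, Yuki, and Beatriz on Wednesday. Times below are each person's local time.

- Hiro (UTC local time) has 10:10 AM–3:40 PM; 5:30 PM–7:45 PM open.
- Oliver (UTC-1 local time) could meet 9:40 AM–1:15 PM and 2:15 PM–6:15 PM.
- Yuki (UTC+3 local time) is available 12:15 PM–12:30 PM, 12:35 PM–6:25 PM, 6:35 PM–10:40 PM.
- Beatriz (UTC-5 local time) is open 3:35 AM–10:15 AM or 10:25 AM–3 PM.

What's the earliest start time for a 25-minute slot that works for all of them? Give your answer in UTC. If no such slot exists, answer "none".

10:40

Hiro in UTC: 10:10-15:40, 17:30-19:45.
Oliver in UTC: 10:40-14:15, 15:15-19:15 (add 1h to convert from UTC-1).
Yuki in UTC: 09:15-09:30, 09:35-15:25, 15:35-19:40 (subtract 3h to convert from UTC+3).
Beatriz in UTC: 08:35-15:15, 15:25-20:00 (add 5h to convert from UTC-5).
Hiro ∩ Oliver: 10:40-14:15, 15:15-15:40, 17:30-19:15.
Hiro ∩ Oliver ∩ Yuki: 10:40-14:15, 15:15-15:25, 15:35-15:40, 17:30-19:15.
Hiro ∩ Oliver ∩ Yuki ∩ Beatriz: 10:40-14:15, 15:35-15:40, 17:30-19:15.
The first common window of at least 25 minutes is 10:40-14:15, so the earliest start is 10:40.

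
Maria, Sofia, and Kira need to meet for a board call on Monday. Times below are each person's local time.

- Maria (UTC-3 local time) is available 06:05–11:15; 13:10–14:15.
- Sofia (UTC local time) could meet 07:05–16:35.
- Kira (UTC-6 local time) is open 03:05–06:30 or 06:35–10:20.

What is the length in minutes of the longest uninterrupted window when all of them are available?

Maria in UTC: 09:05-14:15, 16:10-17:15 (add 3h to convert from UTC-3).
Sofia in UTC: 07:05-16:35.
Kira in UTC: 09:05-12:30, 12:35-16:20 (add 6h to convert from UTC-6).
Maria ∩ Sofia: 09:05-14:15, 16:10-16:35.
Maria ∩ Sofia ∩ Kira: 09:05-12:30, 12:35-14:15, 16:10-16:20.
The longest is 09:05-12:30 at 205 minutes.

205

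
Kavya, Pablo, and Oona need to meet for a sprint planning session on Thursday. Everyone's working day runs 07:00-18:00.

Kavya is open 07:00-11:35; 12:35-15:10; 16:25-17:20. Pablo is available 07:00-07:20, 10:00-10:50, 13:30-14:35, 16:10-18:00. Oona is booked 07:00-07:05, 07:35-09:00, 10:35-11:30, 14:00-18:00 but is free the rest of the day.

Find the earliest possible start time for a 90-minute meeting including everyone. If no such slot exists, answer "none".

none

Kavya free: 07:00-11:35, 12:35-15:10, 16:25-17:20.
Pablo free: 07:00-07:20, 10:00-10:50, 13:30-14:35, 16:10-18:00.
Oona free: 07:05-07:35, 09:00-10:35, 11:30-14:00 (invert busy blocks within the working day).
Kavya ∩ Pablo: 07:00-07:20, 10:00-10:50, 13:30-14:35, 16:25-17:20.
Kavya ∩ Pablo ∩ Oona: 07:05-07:20, 10:00-10:35, 13:30-14:00.
No common window is at least 90 minutes long.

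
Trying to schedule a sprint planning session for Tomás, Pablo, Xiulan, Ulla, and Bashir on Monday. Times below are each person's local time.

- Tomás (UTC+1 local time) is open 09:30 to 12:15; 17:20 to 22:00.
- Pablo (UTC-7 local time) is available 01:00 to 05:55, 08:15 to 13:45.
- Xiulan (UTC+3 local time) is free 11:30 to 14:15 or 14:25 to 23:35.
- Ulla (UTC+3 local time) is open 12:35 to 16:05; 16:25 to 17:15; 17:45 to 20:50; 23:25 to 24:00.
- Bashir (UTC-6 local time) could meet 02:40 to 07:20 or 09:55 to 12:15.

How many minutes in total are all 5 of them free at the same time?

Tomás in UTC: 08:30-11:15, 16:20-21:00 (subtract 1h to convert from UTC+1).
Pablo in UTC: 08:00-12:55, 15:15-20:45 (add 7h to convert from UTC-7).
Xiulan in UTC: 08:30-11:15, 11:25-20:35 (subtract 3h to convert from UTC+3).
Ulla in UTC: 09:35-13:05, 13:25-14:15, 14:45-17:50, 20:25-21:00 (subtract 3h to convert from UTC+3).
Bashir in UTC: 08:40-13:20, 15:55-18:15 (add 6h to convert from UTC-6).
Tomás ∩ Pablo: 08:30-11:15, 16:20-20:45.
Tomás ∩ Pablo ∩ Xiulan: 08:30-11:15, 16:20-20:35.
Tomás ∩ Pablo ∩ Xiulan ∩ Ulla: 09:35-11:15, 16:20-17:50, 20:25-20:35.
Tomás ∩ Pablo ∩ Xiulan ∩ Ulla ∩ Bashir: 09:35-11:15, 16:20-17:50.
Summing the common windows: 100 + 90 = 190 minutes.

190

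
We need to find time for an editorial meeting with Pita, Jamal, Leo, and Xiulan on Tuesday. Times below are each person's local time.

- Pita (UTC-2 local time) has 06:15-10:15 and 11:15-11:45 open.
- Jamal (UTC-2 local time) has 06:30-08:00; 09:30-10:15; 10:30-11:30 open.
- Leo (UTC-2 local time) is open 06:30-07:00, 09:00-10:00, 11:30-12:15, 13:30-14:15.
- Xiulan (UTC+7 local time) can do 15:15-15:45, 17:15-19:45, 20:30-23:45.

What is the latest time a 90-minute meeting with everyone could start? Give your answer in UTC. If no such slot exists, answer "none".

Pita in UTC: 08:15-12:15, 13:15-13:45 (add 2h to convert from UTC-2).
Jamal in UTC: 08:30-10:00, 11:30-12:15, 12:30-13:30 (add 2h to convert from UTC-2).
Leo in UTC: 08:30-09:00, 11:00-12:00, 13:30-14:15, 15:30-16:15 (add 2h to convert from UTC-2).
Xiulan in UTC: 08:15-08:45, 10:15-12:45, 13:30-16:45 (subtract 7h to convert from UTC+7).
Pita ∩ Jamal: 08:30-10:00, 11:30-12:15, 13:15-13:30.
Pita ∩ Jamal ∩ Leo: 08:30-09:00, 11:30-12:00.
Pita ∩ Jamal ∩ Leo ∩ Xiulan: 08:30-08:45, 11:30-12:00.
No common window is at least 90 minutes long.

none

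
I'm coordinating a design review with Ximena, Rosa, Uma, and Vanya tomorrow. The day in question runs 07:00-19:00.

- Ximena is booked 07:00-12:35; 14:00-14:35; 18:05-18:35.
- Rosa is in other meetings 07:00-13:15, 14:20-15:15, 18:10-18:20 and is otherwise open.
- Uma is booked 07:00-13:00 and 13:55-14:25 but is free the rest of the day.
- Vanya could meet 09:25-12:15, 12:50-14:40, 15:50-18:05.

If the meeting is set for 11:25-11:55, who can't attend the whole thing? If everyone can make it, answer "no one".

Rosa, Uma, Ximena

Ximena free: 12:35-14:00, 14:35-18:05, 18:35-19:00 (invert busy blocks within the working day).
Rosa free: 13:15-14:20, 15:15-18:10, 18:20-19:00 (invert busy blocks within the working day).
Uma free: 13:00-13:55, 14:25-19:00 (invert busy blocks within the working day).
Vanya free: 09:25-12:15, 12:50-14:40, 15:50-18:05.
Ximena: not fully free for 11:25-11:55. Rosa: not fully free for 11:25-11:55. Uma: not fully free for 11:25-11:55. Vanya: free for 11:25-11:55.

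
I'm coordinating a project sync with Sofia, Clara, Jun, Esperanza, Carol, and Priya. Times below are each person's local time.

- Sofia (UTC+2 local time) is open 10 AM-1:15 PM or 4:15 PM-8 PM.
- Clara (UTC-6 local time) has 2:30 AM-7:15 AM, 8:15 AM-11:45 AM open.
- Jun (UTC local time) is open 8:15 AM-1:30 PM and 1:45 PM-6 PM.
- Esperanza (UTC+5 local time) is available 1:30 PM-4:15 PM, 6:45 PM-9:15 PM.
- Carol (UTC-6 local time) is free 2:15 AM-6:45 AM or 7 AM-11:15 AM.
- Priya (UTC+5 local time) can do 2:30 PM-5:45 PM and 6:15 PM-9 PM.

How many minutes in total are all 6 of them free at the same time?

210

Sofia in UTC: 08:00-11:15, 14:15-18:00 (subtract 2h to convert from UTC+2).
Clara in UTC: 08:30-13:15, 14:15-17:45 (add 6h to convert from UTC-6).
Jun in UTC: 08:15-13:30, 13:45-18:00.
Esperanza in UTC: 08:30-11:15, 13:45-16:15 (subtract 5h to convert from UTC+5).
Carol in UTC: 08:15-12:45, 13:00-17:15 (add 6h to convert from UTC-6).
Priya in UTC: 09:30-12:45, 13:15-16:00 (subtract 5h to convert from UTC+5).
Sofia ∩ Clara: 08:30-11:15, 14:15-17:45.
Sofia ∩ Clara ∩ Jun: 08:30-11:15, 14:15-17:45.
Sofia ∩ Clara ∩ Jun ∩ Esperanza: 08:30-11:15, 14:15-16:15.
Sofia ∩ Clara ∩ Jun ∩ Esperanza ∩ Carol: 08:30-11:15, 14:15-16:15.
Sofia ∩ Clara ∩ Jun ∩ Esperanza ∩ Carol ∩ Priya: 09:30-11:15, 14:15-16:00.
Summing the common windows: 105 + 105 = 210 minutes.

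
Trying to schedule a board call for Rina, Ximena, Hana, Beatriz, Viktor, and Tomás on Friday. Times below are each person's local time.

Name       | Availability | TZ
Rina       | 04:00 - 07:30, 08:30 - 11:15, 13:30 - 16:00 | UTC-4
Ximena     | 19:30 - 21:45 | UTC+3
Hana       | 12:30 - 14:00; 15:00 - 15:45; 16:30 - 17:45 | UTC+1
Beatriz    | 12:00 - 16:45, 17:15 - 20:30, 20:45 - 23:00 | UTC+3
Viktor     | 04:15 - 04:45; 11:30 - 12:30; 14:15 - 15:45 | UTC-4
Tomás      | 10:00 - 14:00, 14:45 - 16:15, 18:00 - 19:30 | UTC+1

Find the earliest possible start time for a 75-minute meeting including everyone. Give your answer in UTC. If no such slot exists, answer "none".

none

Rina in UTC: 08:00-11:30, 12:30-15:15, 17:30-20:00 (add 4h to convert from UTC-4).
Ximena in UTC: 16:30-18:45 (subtract 3h to convert from UTC+3).
Hana in UTC: 11:30-13:00, 14:00-14:45, 15:30-16:45 (subtract 1h to convert from UTC+1).
Beatriz in UTC: 09:00-13:45, 14:15-17:30, 17:45-20:00 (subtract 3h to convert from UTC+3).
Viktor in UTC: 08:15-08:45, 15:30-16:30, 18:15-19:45 (add 4h to convert from UTC-4).
Tomás in UTC: 09:00-13:00, 13:45-15:15, 17:00-18:30 (subtract 1h to convert from UTC+1).
Rina ∩ Ximena: 17:30-18:45.
Rina ∩ Ximena ∩ Hana: ∅.
Rina ∩ Ximena ∩ Hana ∩ Beatriz: ∅.
Rina ∩ Ximena ∩ Hana ∩ Beatriz ∩ Viktor: ∅.
Rina ∩ Ximena ∩ Hana ∩ Beatriz ∩ Viktor ∩ Tomás: ∅.
There is no time when everyone is free.
No common window is at least 75 minutes long.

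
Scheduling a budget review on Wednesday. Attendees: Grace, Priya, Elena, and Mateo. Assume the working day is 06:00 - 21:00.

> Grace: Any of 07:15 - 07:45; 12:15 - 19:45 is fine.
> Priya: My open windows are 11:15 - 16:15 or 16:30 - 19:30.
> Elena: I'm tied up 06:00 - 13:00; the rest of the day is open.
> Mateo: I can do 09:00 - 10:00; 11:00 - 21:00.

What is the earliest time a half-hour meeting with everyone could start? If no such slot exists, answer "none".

Grace free: 07:15-07:45, 12:15-19:45.
Priya free: 11:15-16:15, 16:30-19:30.
Elena free: 13:00-21:00 (invert busy blocks within the working day).
Mateo free: 09:00-10:00, 11:00-21:00.
Grace ∩ Priya: 12:15-16:15, 16:30-19:30.
Grace ∩ Priya ∩ Elena: 13:00-16:15, 16:30-19:30.
Grace ∩ Priya ∩ Elena ∩ Mateo: 13:00-16:15, 16:30-19:30.
Those are the intersection windows.
The first common window of at least 30 minutes is 13:00-16:15, so the earliest start is 13:00.

13:00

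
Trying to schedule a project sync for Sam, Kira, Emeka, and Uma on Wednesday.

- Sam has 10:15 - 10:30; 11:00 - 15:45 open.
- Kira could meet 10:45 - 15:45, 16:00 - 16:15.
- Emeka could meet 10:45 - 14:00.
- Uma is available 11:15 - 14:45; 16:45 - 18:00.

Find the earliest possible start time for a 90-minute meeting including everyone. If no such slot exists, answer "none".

Sam ∩ Kira: 11:00-15:45.
Sam ∩ Kira ∩ Emeka: 11:00-14:00.
Sam ∩ Kira ∩ Emeka ∩ Uma: 11:15-14:00.
Those are the intersection windows.
The first common window of at least 90 minutes is 11:15-14:00, so the earliest start is 11:15.

11:15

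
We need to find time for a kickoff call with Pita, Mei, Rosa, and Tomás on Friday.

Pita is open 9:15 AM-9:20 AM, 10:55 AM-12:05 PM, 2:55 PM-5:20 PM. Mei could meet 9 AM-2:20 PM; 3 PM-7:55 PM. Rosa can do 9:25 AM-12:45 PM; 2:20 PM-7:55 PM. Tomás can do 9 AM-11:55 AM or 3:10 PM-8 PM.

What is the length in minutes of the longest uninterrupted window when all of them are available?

Pita ∩ Mei: 09:15-09:20, 10:55-12:05, 15:00-17:20.
Pita ∩ Mei ∩ Rosa: 10:55-12:05, 15:00-17:20.
Pita ∩ Mei ∩ Rosa ∩ Tomás: 10:55-11:55, 15:10-17:20.
The longest is 15:10-17:20 at 130 minutes.

130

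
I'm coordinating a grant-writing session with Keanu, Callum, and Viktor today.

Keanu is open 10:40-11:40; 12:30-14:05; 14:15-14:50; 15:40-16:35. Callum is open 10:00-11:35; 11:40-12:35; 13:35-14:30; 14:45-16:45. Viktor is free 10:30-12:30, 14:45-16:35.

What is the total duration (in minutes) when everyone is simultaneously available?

115

Keanu ∩ Callum: 10:40-11:35, 12:30-12:35, 13:35-14:05, 14:15-14:30, 14:45-14:50, 15:40-16:35.
Keanu ∩ Callum ∩ Viktor: 10:40-11:35, 14:45-14:50, 15:40-16:35.
Summing the common windows: 55 + 5 + 55 = 115 minutes.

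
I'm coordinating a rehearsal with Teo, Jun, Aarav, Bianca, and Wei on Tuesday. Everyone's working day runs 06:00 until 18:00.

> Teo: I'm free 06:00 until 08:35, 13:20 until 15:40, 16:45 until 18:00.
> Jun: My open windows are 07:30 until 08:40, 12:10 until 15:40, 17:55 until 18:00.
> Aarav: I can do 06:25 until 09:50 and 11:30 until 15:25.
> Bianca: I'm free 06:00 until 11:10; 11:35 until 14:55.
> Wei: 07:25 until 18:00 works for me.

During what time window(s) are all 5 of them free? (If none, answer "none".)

07:30-08:35, 13:20-14:55

Teo ∩ Jun: 07:30-08:35, 13:20-15:40, 17:55-18:00.
Teo ∩ Jun ∩ Aarav: 07:30-08:35, 13:20-15:25.
Teo ∩ Jun ∩ Aarav ∩ Bianca: 07:30-08:35, 13:20-14:55.
Teo ∩ Jun ∩ Aarav ∩ Bianca ∩ Wei: 07:30-08:35, 13:20-14:55.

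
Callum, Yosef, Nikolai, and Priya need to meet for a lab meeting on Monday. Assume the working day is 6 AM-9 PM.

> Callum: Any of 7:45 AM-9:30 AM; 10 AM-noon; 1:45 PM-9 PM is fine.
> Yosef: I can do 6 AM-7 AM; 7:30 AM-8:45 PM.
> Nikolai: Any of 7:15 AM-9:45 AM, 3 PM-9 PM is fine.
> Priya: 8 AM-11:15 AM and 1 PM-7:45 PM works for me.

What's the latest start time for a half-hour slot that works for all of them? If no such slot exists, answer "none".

Callum ∩ Yosef: 07:45-09:30, 10:00-12:00, 13:45-20:45.
Callum ∩ Yosef ∩ Nikolai: 07:45-09:30, 15:00-20:45.
Callum ∩ Yosef ∩ Nikolai ∩ Priya: 08:00-09:30, 15:00-19:45.
The last common window of at least 30 minutes is 15:00-19:45; a 30-minute meeting can start as late as 19:15 and still end by 19:45.

19:15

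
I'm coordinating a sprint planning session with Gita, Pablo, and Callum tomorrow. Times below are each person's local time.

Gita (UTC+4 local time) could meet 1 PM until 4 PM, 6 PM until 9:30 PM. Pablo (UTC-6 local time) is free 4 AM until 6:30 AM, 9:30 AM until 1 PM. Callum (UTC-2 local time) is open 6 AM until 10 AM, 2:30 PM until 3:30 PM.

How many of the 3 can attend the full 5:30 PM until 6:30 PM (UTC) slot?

1

Gita in UTC: 09:00-12:00, 14:00-17:30 (subtract 4h to convert from UTC+4).
Pablo in UTC: 10:00-12:30, 15:30-19:00 (add 6h to convert from UTC-6).
Callum in UTC: 08:00-12:00, 16:30-17:30 (add 2h to convert from UTC-2).
Pablo can make the full 17:30-18:30 slot — that's 1.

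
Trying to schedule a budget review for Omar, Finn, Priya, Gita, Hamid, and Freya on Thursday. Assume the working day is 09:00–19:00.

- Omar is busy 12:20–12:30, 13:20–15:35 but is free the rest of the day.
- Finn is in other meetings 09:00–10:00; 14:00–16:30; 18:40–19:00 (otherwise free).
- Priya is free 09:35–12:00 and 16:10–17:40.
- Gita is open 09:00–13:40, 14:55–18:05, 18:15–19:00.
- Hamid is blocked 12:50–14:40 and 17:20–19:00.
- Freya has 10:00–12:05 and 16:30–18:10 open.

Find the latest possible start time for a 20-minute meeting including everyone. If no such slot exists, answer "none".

17:00

Omar free: 09:00-12:20, 12:30-13:20, 15:35-19:00 (invert busy blocks within the working day).
Finn free: 10:00-14:00, 16:30-18:40 (invert busy blocks within the working day).
Priya free: 09:35-12:00, 16:10-17:40.
Gita free: 09:00-13:40, 14:55-18:05, 18:15-19:00.
Hamid free: 09:00-12:50, 14:40-17:20 (invert busy blocks within the working day).
Freya free: 10:00-12:05, 16:30-18:10.
Omar ∩ Finn: 10:00-12:20, 12:30-13:20, 16:30-18:40.
Omar ∩ Finn ∩ Priya: 10:00-12:00, 16:30-17:40.
Omar ∩ Finn ∩ Priya ∩ Gita: 10:00-12:00, 16:30-17:40.
Omar ∩ Finn ∩ Priya ∩ Gita ∩ Hamid: 10:00-12:00, 16:30-17:20.
Omar ∩ Finn ∩ Priya ∩ Gita ∩ Hamid ∩ Freya: 10:00-12:00, 16:30-17:20.
So the common availability across everyone is 10:00-12:00, 16:30-17:20.
The last common window of at least 20 minutes is 16:30-17:20; a 20-minute meeting can start as late as 17:00 and still end by 17:20.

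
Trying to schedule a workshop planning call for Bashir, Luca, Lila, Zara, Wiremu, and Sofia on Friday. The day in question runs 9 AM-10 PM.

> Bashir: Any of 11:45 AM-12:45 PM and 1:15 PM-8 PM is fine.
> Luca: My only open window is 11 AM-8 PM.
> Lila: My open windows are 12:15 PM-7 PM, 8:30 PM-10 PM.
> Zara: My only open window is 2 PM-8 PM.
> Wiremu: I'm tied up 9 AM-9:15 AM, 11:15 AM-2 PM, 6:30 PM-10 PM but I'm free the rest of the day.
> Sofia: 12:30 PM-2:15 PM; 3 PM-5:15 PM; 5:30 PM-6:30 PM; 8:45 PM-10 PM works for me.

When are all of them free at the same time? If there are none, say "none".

14:00-14:15, 15:00-17:15, 17:30-18:30

Bashir free: 11:45-12:45, 13:15-20:00.
Luca free: 11:00-20:00.
Lila free: 12:15-19:00, 20:30-22:00.
Zara free: 14:00-20:00.
Wiremu free: 09:15-11:15, 14:00-18:30 (invert busy blocks within the working day).
Sofia free: 12:30-14:15, 15:00-17:15, 17:30-18:30, 20:45-22:00.
Bashir ∩ Luca: 11:45-12:45, 13:15-20:00.
Bashir ∩ Luca ∩ Lila: 12:15-12:45, 13:15-19:00.
Bashir ∩ Luca ∩ Lila ∩ Zara: 14:00-19:00.
Bashir ∩ Luca ∩ Lila ∩ Zara ∩ Wiremu: 14:00-18:30.
Bashir ∩ Luca ∩ Lila ∩ Zara ∩ Wiremu ∩ Sofia: 14:00-14:15, 15:00-17:15, 17:30-18:30.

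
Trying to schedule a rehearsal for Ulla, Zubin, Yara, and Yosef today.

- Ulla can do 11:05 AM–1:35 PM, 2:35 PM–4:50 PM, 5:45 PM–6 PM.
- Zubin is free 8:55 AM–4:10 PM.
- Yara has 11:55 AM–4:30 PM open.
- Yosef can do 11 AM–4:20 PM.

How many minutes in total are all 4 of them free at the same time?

195

Ulla ∩ Zubin: 11:05-13:35, 14:35-16:10.
Ulla ∩ Zubin ∩ Yara: 11:55-13:35, 14:35-16:10.
Ulla ∩ Zubin ∩ Yara ∩ Yosef: 11:55-13:35, 14:35-16:10.
Summing the common windows: 100 + 95 = 195 minutes.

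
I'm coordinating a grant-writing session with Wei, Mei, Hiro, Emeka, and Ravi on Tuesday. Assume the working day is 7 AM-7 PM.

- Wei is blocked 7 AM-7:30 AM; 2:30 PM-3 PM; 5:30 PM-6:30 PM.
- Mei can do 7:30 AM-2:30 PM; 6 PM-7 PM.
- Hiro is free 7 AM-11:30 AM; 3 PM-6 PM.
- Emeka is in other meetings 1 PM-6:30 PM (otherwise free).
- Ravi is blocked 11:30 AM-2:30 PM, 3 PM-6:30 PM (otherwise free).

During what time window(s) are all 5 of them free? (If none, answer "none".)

07:30-11:30

Wei free: 07:30-14:30, 15:00-17:30, 18:30-19:00 (invert busy blocks within the working day).
Mei free: 07:30-14:30, 18:00-19:00.
Hiro free: 07:00-11:30, 15:00-18:00.
Emeka free: 07:00-13:00, 18:30-19:00 (invert busy blocks within the working day).
Ravi free: 07:00-11:30, 14:30-15:00, 18:30-19:00 (invert busy blocks within the working day).
Wei ∩ Mei: 07:30-14:30, 18:30-19:00.
Wei ∩ Mei ∩ Hiro: 07:30-11:30.
Wei ∩ Mei ∩ Hiro ∩ Emeka: 07:30-11:30.
Wei ∩ Mei ∩ Hiro ∩ Emeka ∩ Ravi: 07:30-11:30.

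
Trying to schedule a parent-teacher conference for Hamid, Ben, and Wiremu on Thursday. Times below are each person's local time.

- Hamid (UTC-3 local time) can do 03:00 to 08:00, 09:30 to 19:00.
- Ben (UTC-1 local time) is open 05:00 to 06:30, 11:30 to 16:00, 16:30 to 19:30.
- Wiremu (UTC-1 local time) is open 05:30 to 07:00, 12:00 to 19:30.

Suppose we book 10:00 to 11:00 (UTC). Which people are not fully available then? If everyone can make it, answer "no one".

Hamid in UTC: 06:00-11:00, 12:30-22:00 (add 3h to convert from UTC-3).
Ben in UTC: 06:00-07:30, 12:30-17:00, 17:30-20:30 (add 1h to convert from UTC-1).
Wiremu in UTC: 06:30-08:00, 13:00-20:30 (add 1h to convert from UTC-1).
Hamid: free for 10:00-11:00. Ben: not fully free for 10:00-11:00. Wiremu: not fully free for 10:00-11:00.

Ben, Wiremu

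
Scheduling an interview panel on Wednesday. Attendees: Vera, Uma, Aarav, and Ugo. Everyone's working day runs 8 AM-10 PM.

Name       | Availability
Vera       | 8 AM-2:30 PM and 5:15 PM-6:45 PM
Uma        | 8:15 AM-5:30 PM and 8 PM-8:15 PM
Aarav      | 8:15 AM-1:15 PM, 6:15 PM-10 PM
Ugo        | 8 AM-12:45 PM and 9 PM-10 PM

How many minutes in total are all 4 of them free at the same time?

270

Vera ∩ Uma: 08:15-14:30, 17:15-17:30.
Vera ∩ Uma ∩ Aarav: 08:15-13:15.
Vera ∩ Uma ∩ Aarav ∩ Ugo: 08:15-12:45.
Those are the intersection windows.
That's a single block of 270 minutes.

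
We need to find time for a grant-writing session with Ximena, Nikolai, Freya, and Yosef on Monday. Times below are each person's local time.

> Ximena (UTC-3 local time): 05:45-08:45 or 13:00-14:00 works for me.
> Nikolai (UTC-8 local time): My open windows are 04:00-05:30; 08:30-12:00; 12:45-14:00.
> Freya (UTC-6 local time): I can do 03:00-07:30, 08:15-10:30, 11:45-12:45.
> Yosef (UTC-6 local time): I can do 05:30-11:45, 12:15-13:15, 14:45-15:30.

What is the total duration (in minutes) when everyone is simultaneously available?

Ximena in UTC: 08:45-11:45, 16:00-17:00 (add 3h to convert from UTC-3).
Nikolai in UTC: 12:00-13:30, 16:30-20:00, 20:45-22:00 (add 8h to convert from UTC-8).
Freya in UTC: 09:00-13:30, 14:15-16:30, 17:45-18:45 (add 6h to convert from UTC-6).
Yosef in UTC: 11:30-17:45, 18:15-19:15, 20:45-21:30 (add 6h to convert from UTC-6).
Ximena ∩ Nikolai: 16:30-17:00.
Ximena ∩ Nikolai ∩ Freya: ∅.
Ximena ∩ Nikolai ∩ Freya ∩ Yosef: ∅.
There is no time when everyone is free.
There is no common window, so the total is 0 minutes.

0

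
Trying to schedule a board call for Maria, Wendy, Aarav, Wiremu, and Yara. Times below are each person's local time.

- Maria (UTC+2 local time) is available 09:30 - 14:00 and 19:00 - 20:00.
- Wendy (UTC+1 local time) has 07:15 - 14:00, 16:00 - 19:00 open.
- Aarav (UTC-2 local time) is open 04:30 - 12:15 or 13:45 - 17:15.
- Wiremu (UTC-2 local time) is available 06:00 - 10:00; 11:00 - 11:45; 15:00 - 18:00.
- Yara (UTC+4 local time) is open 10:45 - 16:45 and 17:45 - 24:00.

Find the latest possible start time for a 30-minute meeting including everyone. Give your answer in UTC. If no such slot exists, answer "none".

17:30

Maria in UTC: 07:30-12:00, 17:00-18:00 (subtract 2h to convert from UTC+2).
Wendy in UTC: 06:15-13:00, 15:00-18:00 (subtract 1h to convert from UTC+1).
Aarav in UTC: 06:30-14:15, 15:45-19:15 (add 2h to convert from UTC-2).
Wiremu in UTC: 08:00-12:00, 13:00-13:45, 17:00-20:00 (add 2h to convert from UTC-2).
Yara in UTC: 06:45-12:45, 13:45-20:00 (subtract 4h to convert from UTC+4).
Maria ∩ Wendy: 07:30-12:00, 17:00-18:00.
Maria ∩ Wendy ∩ Aarav: 07:30-12:00, 17:00-18:00.
Maria ∩ Wendy ∩ Aarav ∩ Wiremu: 08:00-12:00, 17:00-18:00.
Maria ∩ Wendy ∩ Aarav ∩ Wiremu ∩ Yara: 08:00-12:00, 17:00-18:00.
Those are the intersection windows.
The last common window of at least 30 minutes is 17:00-18:00; a 30-minute meeting can start as late as 17:30 and still end by 18:00.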